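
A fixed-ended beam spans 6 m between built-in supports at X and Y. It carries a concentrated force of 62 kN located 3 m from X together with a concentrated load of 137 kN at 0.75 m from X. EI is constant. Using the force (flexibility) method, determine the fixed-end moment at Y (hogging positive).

Release both end moments; the primary structure is a simply-supported span XY with redundants M_X and M_Y.
Simple-span end rotations at X and Y under the given loads:
  at X: point load 62 at a = 3: Pab(L + b)/(6LEI) = 139.5/EI
  at Y: point load 62 at a = 3: Pab(L + a)/(6LEI) = 139.5/EI
  at X: point load 137 at a = 0.75: Pab(L + b)/(6LEI) = 168.6/EI
  at Y: point load 137 at a = 0.75: Pab(L + a)/(6LEI) = 101.1/EI
  θ_X0 = 308.1/EI,  θ_Y0 = 240.6/EI
Flexibility coefficients: a unit moment at one end gives L/(3EI) there and L/(6EI) at the far end, so f₁₁ = f₂₂ = 2/EI and f₁₂ = f₂₁ = 1/EI.
Compatibility — zero rotation at each built-in end:
  2 M_X + 1 M_Y = 308.1
  1 M_X + 2 M_Y = 240.6
Solving the pair gives M_X = 125.2 kN·m and M_Y = 57.74 kN·m (hogging).

M_Y = 57.74 kN·m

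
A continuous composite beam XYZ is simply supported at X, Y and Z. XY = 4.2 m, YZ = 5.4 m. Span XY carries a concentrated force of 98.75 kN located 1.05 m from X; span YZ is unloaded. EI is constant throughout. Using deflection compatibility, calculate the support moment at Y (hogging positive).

M_Y = 21.26 kN·m

Release continuity at Y by inserting a hinge; the redundant is the internal moment M_Y. The primary structure is two simply-supported spans XY and YZ.
Discontinuity in slope at Y on the released structure — sum the simple-span end rotations:
  span XY: point load 98.75 at a = 1.05: Pab(L + a)/(6LEI) = 68.04/EI
  relative rotation θ_0 = (68.04 + 0)/EI = 68.04/EI
A unit hogging moment at Y produces rotation L₁/(3EI) + L₂/(3EI) = 3.2/EI.
Compatibility: M_Y·(L₁+L₂)/(3EI) = θ_0, giving M_Y = 21.26 kN·m (hogging).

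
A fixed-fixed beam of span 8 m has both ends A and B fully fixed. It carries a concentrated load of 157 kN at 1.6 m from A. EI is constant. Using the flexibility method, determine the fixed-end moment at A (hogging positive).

Release both end moments; the primary structure is a simply-supported span AB with redundants M_A and M_B.
Simple-span end rotations at A and B under the given loads:
  at A: point load 157 at a = 1.6: Pab(L + b)/(6LEI) = 482.3/EI
  at B: point load 157 at a = 1.6: Pab(L + a)/(6LEI) = 321.5/EI
  θ_A0 = 482.3/EI,  θ_B0 = 321.5/EI
Flexibility coefficients: a unit moment at one end gives L/(3EI) there and L/(6EI) at the far end, so f₁₁ = f₂₂ = 2.667/EI and f₁₂ = f₂₁ = 1.333/EI.
Compatibility — zero rotation at each built-in end:
  2.667 M_A + 1.333 M_B = 482.3
  1.333 M_A + 2.667 M_B = 321.5
Solving the pair gives M_A = 160.8 kN·m and M_B = 40.19 kN·m (hogging).

M_A = 160.8 kN·m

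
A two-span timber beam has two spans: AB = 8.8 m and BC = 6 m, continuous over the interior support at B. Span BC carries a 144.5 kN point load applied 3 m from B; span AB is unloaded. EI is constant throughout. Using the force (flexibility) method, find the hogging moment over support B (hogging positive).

M_B = 65.9 kN·m

Release continuity at B by inserting a hinge; the redundant is the internal moment M_B. The primary structure is two simply-supported spans AB and BC.
Rotations at B on the released spans (each span's end-slope, ×1/EI):
  span BC: point load 144.5 at a = 3: Pab(L + b)/(6LEI) = 325.1/EI
  relative rotation θ_0 = (0 + 325.1)/EI = 325.1/EI
A unit hogging moment at B produces rotation L₁/(3EI) + L₂/(3EI) = 4.933/EI.
Slope continuity at B: θ_0 = M_B·4.933/EI, so M_B = 325.1/4.933 = 65.9 kN·m (hogging).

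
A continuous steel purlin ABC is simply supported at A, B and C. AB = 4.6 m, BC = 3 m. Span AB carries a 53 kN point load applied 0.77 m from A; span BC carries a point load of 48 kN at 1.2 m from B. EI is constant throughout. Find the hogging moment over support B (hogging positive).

M_B = 22.92 kN·m

Take M_B as the redundant. Released structure: two simple spans AB and BC with a hinge at B.
Discontinuity in slope at B on the released structure — sum the simple-span end rotations:
  span AB: point load 53 at a = 0.77: Pab(L + a)/(6LEI) = 30.41/EI
  span BC: point load 48 at a = 1.2: Pab(L + b)/(6LEI) = 27.65/EI
  relative rotation θ_0 = (30.41 + 27.65)/EI = 58.06/EI
A unit hogging moment at B produces rotation L₁/(3EI) + L₂/(3EI) = 2.533/EI.
Slope continuity at B: θ_0 = M_B·2.533/EI, so M_B = 58.06/2.533 = 22.92 kN·m (hogging).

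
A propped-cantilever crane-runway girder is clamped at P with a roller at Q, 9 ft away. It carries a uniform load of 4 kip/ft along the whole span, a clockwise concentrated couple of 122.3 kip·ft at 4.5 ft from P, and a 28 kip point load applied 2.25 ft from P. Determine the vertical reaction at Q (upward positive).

Choose R_Q as the redundant. The primary structure is the cantilever fixed at P.
Downward deflection at the released point Q due to the loads:
  UDL 4: wL⁴/(8EI) = 3280/EI
  clockwise couple 122.3 at a = 4.5: M₀a(2L − a)/(2EI) = 3715/EI
  point load 28 at a = 2.25: Pa²(3L − a)/(6EI) = 584.7/EI
  δ_0 = 7580/EI
Flexibility coefficient — unit upward force at Q: δ_{QQ} = L³/(3EI) = 243/EI.
Compatibility at Q: δ_0 − R_Q·δ_{QQ} = 0, so R_Q = 7580/243 = 31.19 kip.

R_Q = 31.19 kip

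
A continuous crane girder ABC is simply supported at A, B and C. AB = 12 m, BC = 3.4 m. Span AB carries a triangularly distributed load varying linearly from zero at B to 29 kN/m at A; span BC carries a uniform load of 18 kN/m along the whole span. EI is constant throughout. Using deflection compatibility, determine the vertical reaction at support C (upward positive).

Release continuity at B by inserting a hinge; the redundant is the internal moment M_B. The primary structure is two simply-supported spans AB and BC.
Discontinuity in slope at B on the released structure — sum the simple-span end rotations:
  span AB: triangular load, peak 29: 7w₀L³/(360EI) = 974.4/EI
  span BC: UDL 18: wL³/(24EI) = 29.48/EI
  relative rotation θ_0 = (974.4 + 29.48)/EI = 1004/EI
A unit hogging moment at B produces rotation L₁/(3EI) + L₂/(3EI) = 5.133/EI.
Slope continuity at B: θ_0 = M_B·5.133/EI, so M_B = 1004/5.133 = 195.6 kN·m (hogging).
Span BC, ΣM about C: R_B^{BC}·3.4 = 104 + 195.6, so R_B^{BC} = 88.12 kN and R_C = 61.2 − 88.12 = -26.92 kN.

R_C = -26.92 kN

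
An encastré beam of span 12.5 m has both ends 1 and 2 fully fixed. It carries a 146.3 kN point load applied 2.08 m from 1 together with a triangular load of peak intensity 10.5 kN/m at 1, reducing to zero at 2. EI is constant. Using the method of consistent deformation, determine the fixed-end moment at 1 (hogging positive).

Take the two fixed-end moments M_1, M_2 as redundants; the released structure is the simple span 12.
Simple-span end rotations at 1 and 2 under the given loads:
  at 1: point load 146.3 at a = 2.08: Pab(L + b)/(6LEI) = 969/EI
  at 2: point load 146.3 at a = 2.08: Pab(L + a)/(6LEI) = 616.4/EI
  at 1: triangular load, peak 10.5: w₀L³/(45EI) = 455.7/EI
  at 2: triangular load, peak 10.5: 7w₀L³/(360EI) = 398.8/EI
  θ_10 = 1425/EI,  θ_20 = 1015/EI
Flexibility coefficients: a unit moment at one end gives L/(3EI) there and L/(6EI) at the far end, so f₁₁ = f₂₂ = 4.167/EI and f₁₂ = f₂₁ = 2.083/EI.
Compatibility — zero rotation at each built-in end:
  4.167 M_1 + 2.083 M_2 = 1425
  2.083 M_1 + 4.167 M_2 = 1015
Solving the pair gives M_1 = 293.5 kN·m and M_2 = 96.9 kN·m (hogging).

M_1 = 293.5 kN·m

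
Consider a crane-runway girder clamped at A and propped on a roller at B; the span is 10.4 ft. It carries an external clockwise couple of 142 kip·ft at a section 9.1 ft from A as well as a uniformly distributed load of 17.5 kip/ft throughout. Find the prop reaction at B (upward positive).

Remove the prop at B; the released (primary) structure is a cantilever built in at A.
Downward deflection at the released point B due to the loads:
  clockwise couple 142 at a = 9.1: M₀a(2L − a)/(2EI) = 7559/EI
  UDL 17.5: wL⁴/(8EI) = 25591/EI
  δ_0 = 33150/EI
Flexibility coefficient — unit upward force at B: δ_{BB} = L³/(3EI) = 375/EI.
Compatibility at B: δ_0 − R_B·δ_{BB} = 0, so R_B = 33150/375 = 88.41 kip.

R_B = 88.41 kip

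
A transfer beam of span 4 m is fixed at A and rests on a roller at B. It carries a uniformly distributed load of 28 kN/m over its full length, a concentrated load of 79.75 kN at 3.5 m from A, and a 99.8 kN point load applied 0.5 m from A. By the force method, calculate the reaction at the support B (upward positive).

Take the reaction at B as the redundant and release it; the primary structure is a cantilever fixed at A.
Free-end deflection of the primary structure under the applied loading (downward +):
  UDL 28: wL⁴/(8EI) = 896/EI
  point load 79.75 at a = 3.5: Pa²(3L − a)/(6EI) = 1384/EI
  point load 99.8 at a = 0.5: Pa²(3L − a)/(6EI) = 47.82/EI
  δ_0 = 2328/EI
Flexibility coefficient — unit upward force at B: δ_{BB} = L³/(3EI) = 21.33/EI.
Compatibility at B: δ_0 − R_B·δ_{BB} = 0, so R_B = 2328/21.33 = 109.1 kN.

R_B = 109.1 kN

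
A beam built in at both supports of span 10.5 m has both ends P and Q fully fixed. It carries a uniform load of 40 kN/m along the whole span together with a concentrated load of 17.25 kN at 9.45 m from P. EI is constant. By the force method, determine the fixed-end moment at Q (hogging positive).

Release both end moments; the primary structure is a simply-supported span PQ with redundants M_P and M_Q.
Simple-span end rotations at P and Q under the given loads:
  at P: UDL 40: wL³/(24EI) = 1929/EI
  at Q: UDL 40: wL³/(24EI) = 1929/EI
  at P: point load 17.25 at a = 9.45: Pab(L + b)/(6LEI) = 31.38/EI
  at Q: point load 17.25 at a = 9.45: Pab(L + a)/(6LEI) = 54.2/EI
  θ_P0 = 1961/EI,  θ_Q0 = 1984/EI
Flexibility coefficients: a unit moment at one end gives L/(3EI) there and L/(6EI) at the far end, so f₁₁ = f₂₂ = 3.5/EI and f₁₂ = f₂₁ = 1.75/EI.
Compatibility — zero rotation at each built-in end:
  3.5 M_P + 1.75 M_Q = 1961
  1.75 M_P + 3.5 M_Q = 1984
Solving the pair gives M_P = 369.1 kN·m and M_Q = 382.2 kN·m (hogging).

M_Q = 382.2 kN·m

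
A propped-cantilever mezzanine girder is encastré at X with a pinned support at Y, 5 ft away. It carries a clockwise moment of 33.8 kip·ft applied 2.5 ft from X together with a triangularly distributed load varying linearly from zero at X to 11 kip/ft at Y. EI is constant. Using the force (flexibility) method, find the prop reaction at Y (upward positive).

R_Y = 22.73 kip

Release the roller at Y. Primary structure: cantilever fixed at X.
Free-end deflection of the primary structure under the applied loading (downward +):
  clockwise couple 33.8 at a = 2.5: M₀a(2L − a)/(2EI) = 316.9/EI
  triangular load, peak 11 at the free end: 11w₀L⁴/(120EI) = 630.2/EI
  δ_0 = 947.1/EI
Tip deflection under a unit load at Y: L³/(3EI) = 41.67/EI.
Compatibility at Y: δ_0 − R_Y·δ_{YY} = 0, so R_Y = 947.1/41.67 = 22.73 kip.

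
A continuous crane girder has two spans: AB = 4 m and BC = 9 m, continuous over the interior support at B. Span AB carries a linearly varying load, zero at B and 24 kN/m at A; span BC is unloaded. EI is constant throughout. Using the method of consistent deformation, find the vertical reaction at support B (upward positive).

R_B = 18.49 kN

Take M_B as the redundant. Released structure: two simple spans AB and BC with a hinge at B.
Rotations at B on the released spans (each span's end-slope, ×1/EI):
  span AB: triangular load, peak 24: 7w₀L³/(360EI) = 29.87/EI
  relative rotation θ_0 = (29.87 + 0)/EI = 29.87/EI
A unit hogging moment at B produces rotation L₁/(3EI) + L₂/(3EI) = 4.333/EI.
Compatibility: M_B·(L₁+L₂)/(3EI) = θ_0, giving M_B = 6.892 kN·m (hogging).
Span AB, ΣM about A with M_B applied at B: R_B^{AB}·4 = 64 + 6.892, so R_B^{AB} = 17.72 kN and R_A = 48 − 17.72 = 30.28 kN.
Span BC, ΣM about C: R_B^{BC}·9 = 0 + 6.892, so R_B^{BC} = 0.7658 kN and R_C = 0 − 0.7658 = -0.7658 kN.
R_B = 17.72 + 0.7658 = 18.49 kN.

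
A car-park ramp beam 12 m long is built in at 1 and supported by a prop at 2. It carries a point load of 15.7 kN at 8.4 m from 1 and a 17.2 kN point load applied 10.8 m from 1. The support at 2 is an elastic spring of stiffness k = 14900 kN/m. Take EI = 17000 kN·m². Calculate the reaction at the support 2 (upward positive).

Remove the prop at 2; the released (primary) structure is a cantilever built in at 1.
Downward deflection at the released point 2 due to the loads:
  point load 15.7 at a = 8.4: Pa²(3L − a)/(6EI) = 5096/EI
  point load 17.2 at a = 10.8: Pa²(3L − a)/(6EI) = 8426/EI
  δ_0 = 13522/EI
Tip deflection under a unit load at 2: L³/(3EI) = 576/EI.
With EI = 17000 kN·m²: δ_0 = 0.79541 m and δ_{22} = 0.033882 m/kN.
Compatibility — the spring shortens by R_2/k under the reaction it provides: δ_0 − R_2·δ_{22} = R_2/k. With 1/k = 0.000067 m/kN, R_2 = δ_0 / (δ_{22} + 1/k) = 0.79541 / (0.033882 + 0.000067) = 23.43 kN.

R_2 = 23.43 kN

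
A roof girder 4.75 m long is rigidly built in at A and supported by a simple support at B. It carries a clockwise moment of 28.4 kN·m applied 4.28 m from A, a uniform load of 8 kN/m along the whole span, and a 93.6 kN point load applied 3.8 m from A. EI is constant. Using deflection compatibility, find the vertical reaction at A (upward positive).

R_A = 42.57 kN

Choose R_B as the redundant. The primary structure is the cantilever fixed at A.
Deflection at B on the released cantilever, summing each load's contribution:
  clockwise couple 28.4 at a = 4.28: M₀a(2L − a)/(2EI) = 317.3/EI
  UDL 8: wL⁴/(8EI) = 509.1/EI
  point load 93.6 at a = 3.8: Pa²(3L − a)/(6EI) = 2354/EI
  δ_0 = 3180/EI
Tip deflection under a unit load at B: L³/(3EI) = 35.72/EI.
The prop prevents deflection at B: R_B = δ_0/δ_{BB} = 3180/35.72 = 89.03 kN.
Vertical equilibrium: R_A = ΣP − R_B = 131.6 − 89.03 = 42.57 kN.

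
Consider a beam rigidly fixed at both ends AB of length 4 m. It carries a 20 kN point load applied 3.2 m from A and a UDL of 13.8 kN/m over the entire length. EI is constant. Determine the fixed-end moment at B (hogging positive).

Release both end moments; the primary structure is a simply-supported span AB with redundants M_A and M_B.
On the primary (simply-supported) span, the end slopes from the loading are:
  at A: point load 20 at a = 3.2: Pab(L + b)/(6LEI) = 10.24/EI
  at B: point load 20 at a = 3.2: Pab(L + a)/(6LEI) = 15.36/EI
  at A: UDL 13.8: wL³/(24EI) = 36.8/EI
  at B: UDL 13.8: wL³/(24EI) = 36.8/EI
  θ_A0 = 47.04/EI,  θ_B0 = 52.16/EI
Flexibility coefficients: a unit moment at one end gives L/(3EI) there and L/(6EI) at the far end, so f₁₁ = f₂₂ = 1.333/EI and f₁₂ = f₂₁ = 0.6667/EI.
Compatibility — zero rotation at each built-in end:
  1.333 M_A + 0.6667 M_B = 47.04
  0.6667 M_A + 1.333 M_B = 52.16
Solving the pair gives M_A = 20.96 kN·m and M_B = 28.64 kN·m (hogging).

M_B = 28.64 kN·m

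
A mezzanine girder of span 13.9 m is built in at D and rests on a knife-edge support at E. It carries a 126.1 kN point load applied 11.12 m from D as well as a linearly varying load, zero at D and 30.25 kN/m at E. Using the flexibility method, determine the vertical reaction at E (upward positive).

R_E = 204.4 kN

Choose R_E as the redundant. The primary structure is the cantilever fixed at D.
Free-end deflection of the primary structure under the applied loading (downward +):
  point load 126.1 at a = 11.12: Pa²(3L − a)/(6EI) = 79471/EI
  triangular load, peak 30.25 at the free end: 11w₀L⁴/(120EI) = 103513/EI
  δ_0 = 182985/EI
Tip deflection under a unit load at E: L³/(3EI) = 895.2/EI.
The prop prevents deflection at E: R_E = δ_0/δ_{EE} = 182985/895.2 = 204.4 kN.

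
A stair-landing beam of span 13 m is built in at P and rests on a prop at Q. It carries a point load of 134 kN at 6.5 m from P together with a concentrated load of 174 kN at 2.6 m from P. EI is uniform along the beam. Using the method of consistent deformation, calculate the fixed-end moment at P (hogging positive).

Release the roller at Q. Primary structure: cantilever fixed at P.
Free-end deflection of the primary structure under the applied loading (downward +):
  point load 134 at a = 6.5: Pa²(3L − a)/(6EI) = 30666/EI
  point load 174 at a = 2.6: Pa²(3L − a)/(6EI) = 7136/EI
  δ_0 = 37802/EI
Tip deflection under a unit load at Q: L³/(3EI) = 732.3/EI.
The prop prevents deflection at Q: R_Q = δ_0/δ_{QQ} = 37802/732.3 = 51.62 kN.
Moment equilibrium about P: M_P = Σ(load moments about P) − R_Q·L = 1323 − 51.62×13 = 652.4 kN·m.

M_P = 652.4 kN·m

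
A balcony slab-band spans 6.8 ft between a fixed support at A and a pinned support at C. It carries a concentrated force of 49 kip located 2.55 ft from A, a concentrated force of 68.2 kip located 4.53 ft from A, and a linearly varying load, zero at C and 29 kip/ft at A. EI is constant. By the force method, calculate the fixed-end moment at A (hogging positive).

Choose R_C as the redundant. The primary structure is the cantilever fixed at A.
Deflection at C on the released cantilever, summing each load's contribution:
  point load 49 at a = 2.55: Pa²(3L − a)/(6EI) = 947.9/EI
  point load 68.2 at a = 4.53: Pa²(3L − a)/(6EI) = 3702/EI
  triangular load, peak 29 at the fixed end: w₀L⁴/(30EI) = 2067/EI
  δ_0 = 6717/EI
Flexibility coefficient — unit upward force at C: δ_{CC} = L³/(3EI) = 104.8/EI.
Compatibility at C: δ_0 − R_C·δ_{CC} = 0, so R_C = 6717/104.8 = 64.08 kip.
Moment equilibrium about A: M_A = Σ(load moments about A) − R_C·L = 657.4 − 64.08×6.8 = 221.6 kip·ft.

M_A = 221.6 kip·ft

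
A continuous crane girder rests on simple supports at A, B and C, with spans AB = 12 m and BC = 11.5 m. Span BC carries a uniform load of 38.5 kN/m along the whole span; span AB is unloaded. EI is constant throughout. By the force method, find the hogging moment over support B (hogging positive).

M_B = 311.5 kN·m

Insert a hinge at B; M_B is the redundant, and each span becomes simply supported.
End slopes at the hinge B, treating each span as simply supported:
  span BC: UDL 38.5: wL³/(24EI) = 2440/EI
  relative rotation θ_0 = (0 + 2440)/EI = 2440/EI
A unit hogging moment at B produces rotation L₁/(3EI) + L₂/(3EI) = 7.833/EI.
Compatibility: M_B·(L₁+L₂)/(3EI) = θ_0, giving M_B = 311.5 kN·m (hogging).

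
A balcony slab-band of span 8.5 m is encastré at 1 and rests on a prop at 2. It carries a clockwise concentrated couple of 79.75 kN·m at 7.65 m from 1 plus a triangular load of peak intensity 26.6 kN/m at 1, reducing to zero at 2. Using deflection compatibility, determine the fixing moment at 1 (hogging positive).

M_1 = 89.44 kN·m

Choose R_2 as the redundant. The primary structure is the cantilever fixed at 1.
Primary-structure tip deflection at 2 by superposition:
  clockwise couple 79.75 at a = 7.65: M₀a(2L − a)/(2EI) = 2852/EI
  triangular load, peak 26.6 at the fixed end: w₀L⁴/(30EI) = 4628/EI
  δ_0 = 7481/EI
Tip deflection under a unit load at 2: L³/(3EI) = 204.7/EI.
Compatibility at 2: δ_0 − R_2·δ_{22} = 0, so R_2 = 7481/204.7 = 36.54 kN.
Moment equilibrium about 1: M_1 = Σ(load moments about 1) − R_2·L = 400.1 − 36.54×8.5 = 89.44 kN·m.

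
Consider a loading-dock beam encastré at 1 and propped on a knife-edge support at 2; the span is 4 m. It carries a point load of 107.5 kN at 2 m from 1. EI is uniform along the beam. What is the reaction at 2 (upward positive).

Release the roller at 2. Primary structure: cantilever fixed at 1.
Deflection at 2 on the released cantilever, summing each load's contribution:
  point load 107.5 at a = 2: Pa²(3L − a)/(6EI) = 716.7/EI
Flexibility coefficient — unit upward force at 2: δ_{22} = L³/(3EI) = 21.33/EI.
The prop prevents deflection at 2: R_2 = δ_0/δ_{22} = 716.7/21.33 = 33.59 kN.

R_2 = 33.59 kN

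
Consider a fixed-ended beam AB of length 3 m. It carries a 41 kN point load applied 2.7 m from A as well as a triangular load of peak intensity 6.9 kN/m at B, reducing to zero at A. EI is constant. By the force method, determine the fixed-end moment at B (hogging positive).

M_B = 13.07 kN·m

Release both end moments; the primary structure is a simply-supported span AB with redundants M_A and M_B.
On the primary (simply-supported) span, the end slopes from the loading are:
  at A: point load 41 at a = 2.7: Pab(L + b)/(6LEI) = 6.088/EI
  at B: point load 41 at a = 2.7: Pab(L + a)/(6LEI) = 10.52/EI
  at A: triangular load, peak 6.9: 7w₀L³/(360EI) = 3.623/EI
  at B: triangular load, peak 6.9: w₀L³/(45EI) = 4.14/EI
  θ_A0 = 9.711/EI,  θ_B0 = 14.66/EI
Flexibility coefficients: a unit moment at one end gives L/(3EI) there and L/(6EI) at the far end, so f₁₁ = f₂₂ = 1/EI and f₁₂ = f₂₁ = 0.5/EI.
Compatibility — zero rotation at each built-in end:
  1 M_A + 0.5 M_B = 9.711
  0.5 M_A + 1 M_B = 14.66
Solving the pair gives M_A = 3.177 kN·m and M_B = 13.07 kN·m (hogging).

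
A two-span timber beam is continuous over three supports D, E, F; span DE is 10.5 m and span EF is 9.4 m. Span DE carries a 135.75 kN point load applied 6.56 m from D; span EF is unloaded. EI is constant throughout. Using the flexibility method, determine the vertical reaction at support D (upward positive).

R_D = 37.3 kN

Insert a hinge at E; M_E is the redundant, and each span becomes simply supported.
End slopes at the hinge E, treating each span as simply supported:
  span DE: point load 135.75 at a = 6.56: Pab(L + a)/(6LEI) = 950.1/EI
  relative rotation θ_0 = (950.1 + 0)/EI = 950.1/EI
A unit hogging moment at E produces rotation L₁/(3EI) + L₂/(3EI) = 6.633/EI.
Compatibility: M_E·(L₁+L₂)/(3EI) = θ_0, giving M_E = 143.2 kN·m (hogging).
Span DE, ΣM about D with M_E applied at E: R_E^{DE}·10.5 = 890.5 + 143.2, so R_E^{DE} = 98.45 kN and R_D = 135.8 − 98.45 = 37.3 kN.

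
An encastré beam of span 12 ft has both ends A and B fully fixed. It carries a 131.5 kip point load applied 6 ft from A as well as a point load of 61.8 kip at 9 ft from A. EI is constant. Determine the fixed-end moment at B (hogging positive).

M_B = 301.5 kip·ft

Release both end moments; the primary structure is a simply-supported span AB with redundants M_A and M_B.
End rotations of the released simple span under the applied load (×1/EI):
  at A: point load 131.5 at a = 6: Pab(L + b)/(6LEI) = 1184/EI
  at B: point load 131.5 at a = 6: Pab(L + a)/(6LEI) = 1184/EI
  at A: point load 61.8 at a = 9: Pab(L + b)/(6LEI) = 347.6/EI
  at B: point load 61.8 at a = 9: Pab(L + a)/(6LEI) = 486.7/EI
  θ_A0 = 1531/EI,  θ_B0 = 1670/EI
Flexibility coefficients: a unit moment at one end gives L/(3EI) there and L/(6EI) at the far end, so f₁₁ = f₂₂ = 4/EI and f₁₂ = f₂₁ = 2/EI.
Compatibility — zero rotation at each built-in end:
  4 M_A + 2 M_B = 1531
  2 M_A + 4 M_B = 1670
Solving the pair gives M_A = 232 kip·ft and M_B = 301.5 kip·ft (hogging).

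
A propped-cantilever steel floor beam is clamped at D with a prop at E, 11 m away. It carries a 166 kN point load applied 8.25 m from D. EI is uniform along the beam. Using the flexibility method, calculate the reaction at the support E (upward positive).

Release the roller at E. Primary structure: cantilever fixed at D.
Free-end deflection of the primary structure under the applied loading (downward +):
  point load 166 at a = 8.25: Pa²(3L − a)/(6EI) = 46606/EI
Flexibility coefficient — unit upward force at E: δ_{EE} = L³/(3EI) = 443.7/EI.
The prop prevents deflection at E: R_E = δ_0/δ_{EE} = 46606/443.7 = 105 kN.

R_E = 105 kN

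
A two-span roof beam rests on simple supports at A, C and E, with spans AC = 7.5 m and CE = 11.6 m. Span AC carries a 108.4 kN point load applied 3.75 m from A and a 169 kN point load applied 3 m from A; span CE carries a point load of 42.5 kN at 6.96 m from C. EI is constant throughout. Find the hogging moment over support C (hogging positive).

Release continuity at C by inserting a hinge; the redundant is the internal moment M_C. The primary structure is two simply-supported spans AC and CE.
Rotations at C on the released spans (each span's end-slope, ×1/EI):
  span AC: point load 108.4 at a = 3.75: Pab(L + a)/(6LEI) = 381.1/EI
  span AC: point load 169 at a = 3: Pab(L + a)/(6LEI) = 532.4/EI
  span CE: point load 42.5 at a = 6.96: Pab(L + b)/(6LEI) = 320.3/EI
  relative rotation θ_0 = (913.4 + 320.3)/EI = 1234/EI
A unit hogging moment at C produces rotation L₁/(3EI) + L₂/(3EI) = 6.367/EI.
Compatibility: M_C·(L₁+L₂)/(3EI) = θ_0, giving M_C = 193.8 kN·m (hogging).

M_C = 193.8 kN·m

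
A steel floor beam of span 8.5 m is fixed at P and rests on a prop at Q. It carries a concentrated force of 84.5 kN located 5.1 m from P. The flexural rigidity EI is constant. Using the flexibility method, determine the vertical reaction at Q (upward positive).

Choose R_Q as the redundant. The primary structure is the cantilever fixed at P.
Primary-structure tip deflection at Q by superposition:
  point load 84.5 at a = 5.1: Pa²(3L − a)/(6EI) = 7473/EI
Flexibility coefficient — unit upward force at Q: δ_{QQ} = L³/(3EI) = 204.7/EI.
The prop prevents deflection at Q: R_Q = δ_0/δ_{QQ} = 7473/204.7 = 36.5 kN.

R_Q = 36.5 kN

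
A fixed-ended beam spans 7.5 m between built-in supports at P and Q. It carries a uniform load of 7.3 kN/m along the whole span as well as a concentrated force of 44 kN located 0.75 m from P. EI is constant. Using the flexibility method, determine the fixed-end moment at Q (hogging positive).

M_Q = 37.19 kN·m

Release both end moments; the primary structure is a simply-supported span PQ with redundants M_P and M_Q.
On the primary (simply-supported) span, the end slopes from the loading are:
  at P: UDL 7.3: wL³/(24EI) = 128.3/EI
  at Q: UDL 7.3: wL³/(24EI) = 128.3/EI
  at P: point load 44 at a = 0.75: Pab(L + b)/(6LEI) = 70.54/EI
  at Q: point load 44 at a = 0.75: Pab(L + a)/(6LEI) = 40.84/EI
  θ_P0 = 198.9/EI,  θ_Q0 = 169.2/EI
Flexibility coefficients: a unit moment at one end gives L/(3EI) there and L/(6EI) at the far end, so f₁₁ = f₂₂ = 2.5/EI and f₁₂ = f₂₁ = 1.25/EI.
Compatibility — zero rotation at each built-in end:
  2.5 M_P + 1.25 M_Q = 198.9
  1.25 M_P + 2.5 M_Q = 169.2
Solving the pair gives M_P = 60.95 kN·m and M_Q = 37.19 kN·m (hogging).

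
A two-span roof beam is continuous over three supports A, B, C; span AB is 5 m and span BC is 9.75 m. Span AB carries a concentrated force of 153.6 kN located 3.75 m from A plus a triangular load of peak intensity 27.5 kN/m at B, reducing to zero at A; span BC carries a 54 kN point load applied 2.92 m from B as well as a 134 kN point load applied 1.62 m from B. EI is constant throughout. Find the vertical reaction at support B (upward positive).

R_B = 380.2 kN

Insert a hinge at B; M_B is the redundant, and each span becomes simply supported.
Discontinuity in slope at B on the released structure — sum the simple-span end rotations:
  span AB: point load 153.6 at a = 3.75: Pab(L + a)/(6LEI) = 210/EI
  span AB: triangular load, peak 27.5: w₀L³/(45EI) = 76.39/EI
  span BC: point load 54 at a = 2.92: Pab(L + b)/(6LEI) = 305.2/EI
  span BC: point load 134 at a = 1.62: Pab(L + b)/(6LEI) = 539.4/EI
  relative rotation θ_0 = (286.4 + 844.6)/EI = 1131/EI
A unit hogging moment at B produces rotation L₁/(3EI) + L₂/(3EI) = 4.917/EI.
Slope continuity at B: θ_0 = M_B·4.917/EI, so M_B = 1131/4.917 = 230 kN·m (hogging).
Span AB, ΣM about A with M_B applied at B: R_B^{AB}·5 = 805.2 + 230, so R_B^{AB} = 207 kN and R_A = 222.3 − 207 = 15.31 kN.
Span BC, ΣM about C: R_B^{BC}·9.75 = 1458 + 230, so R_B^{BC} = 173.2 kN and R_C = 188 − 173.2 = 14.84 kN.
R_B = 207 + 173.2 = 380.2 kN.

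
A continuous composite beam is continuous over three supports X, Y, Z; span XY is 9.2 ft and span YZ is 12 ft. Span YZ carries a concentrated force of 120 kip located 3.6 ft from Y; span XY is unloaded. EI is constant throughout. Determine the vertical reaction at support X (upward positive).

Take M_Y as the redundant. Released structure: two simple spans XY and YZ with a hinge at Y.
End slopes at the hinge Y, treating each span as simply supported:
  span YZ: point load 120 at a = 3.6: Pab(L + b)/(6LEI) = 1028/EI
  relative rotation θ_0 = (0 + 1028)/EI = 1028/EI
A unit hogging moment at Y produces rotation L₁/(3EI) + L₂/(3EI) = 7.067/EI.
Slope continuity at Y: θ_0 = M_Y·7.067/EI, so M_Y = 1028/7.067 = 145.5 kip·ft (hogging).
Span XY, ΣM about X with M_Y applied at Y: R_Y^{XY}·9.2 = 0 + 145.5, so R_Y^{XY} = 15.81 kip and R_X = 0 − 15.81 = -15.81 kip.

R_X = -15.81 kip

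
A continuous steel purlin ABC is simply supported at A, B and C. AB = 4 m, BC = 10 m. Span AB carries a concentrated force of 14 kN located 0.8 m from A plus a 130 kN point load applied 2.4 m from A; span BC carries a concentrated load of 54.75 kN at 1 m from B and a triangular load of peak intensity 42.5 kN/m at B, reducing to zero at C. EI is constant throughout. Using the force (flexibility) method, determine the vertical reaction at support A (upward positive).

R_A = -3.27 kN

Release continuity at B by inserting a hinge; the redundant is the internal moment M_B. The primary structure is two simply-supported spans AB and BC.
Discontinuity in slope at B on the released structure — sum the simple-span end rotations:
  span AB: point load 14 at a = 0.8: Pab(L + a)/(6LEI) = 7.168/EI
  span AB: point load 130 at a = 2.4: Pab(L + a)/(6LEI) = 133.1/EI
  span BC: point load 54.75 at a = 1: Pab(L + b)/(6LEI) = 156/EI
  span BC: triangular load, peak 42.5: w₀L³/(45EI) = 944.4/EI
  relative rotation θ_0 = (140.3 + 1100)/EI = 1241/EI
A unit hogging moment at B produces rotation L₁/(3EI) + L₂/(3EI) = 4.667/EI.
Compatibility: M_B·(L₁+L₂)/(3EI) = θ_0, giving M_B = 265.9 kN·m (hogging).
Span AB, ΣM about A with M_B applied at B: R_B^{AB}·4 = 323.2 + 265.9, so R_B^{AB} = 147.3 kN and R_A = 144 − 147.3 = -3.27 kN.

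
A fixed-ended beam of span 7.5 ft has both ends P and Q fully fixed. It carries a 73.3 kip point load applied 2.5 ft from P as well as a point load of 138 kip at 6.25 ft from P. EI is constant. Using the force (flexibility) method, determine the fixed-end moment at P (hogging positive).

Release both end moments; the primary structure is a simply-supported span PQ with redundants M_P and M_Q.
On the primary (simply-supported) span, the end slopes from the loading are:
  at P: point load 73.3 at a = 2.5: Pab(L + b)/(6LEI) = 254.5/EI
  at Q: point load 73.3 at a = 2.5: Pab(L + a)/(6LEI) = 203.6/EI
  at P: point load 138 at a = 6.25: Pab(L + b)/(6LEI) = 209.6/EI
  at Q: point load 138 at a = 6.25: Pab(L + a)/(6LEI) = 329.4/EI
  θ_P0 = 464.1/EI,  θ_Q0 = 533/EI
Flexibility coefficients: a unit moment at one end gives L/(3EI) there and L/(6EI) at the far end, so f₁₁ = f₂₂ = 2.5/EI and f₁₂ = f₂₁ = 1.25/EI.
Compatibility — zero rotation at each built-in end:
  2.5 M_P + 1.25 M_Q = 464.1
  1.25 M_P + 2.5 M_Q = 533
Solving the pair gives M_P = 105.4 kip·ft and M_Q = 160.5 kip·ft (hogging).

M_P = 105.4 kip·ft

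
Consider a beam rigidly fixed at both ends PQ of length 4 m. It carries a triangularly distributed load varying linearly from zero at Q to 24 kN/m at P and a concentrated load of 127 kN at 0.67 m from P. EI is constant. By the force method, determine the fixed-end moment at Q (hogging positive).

Take the two fixed-end moments M_P, M_Q as redundants; the released structure is the simple span PQ.
Simple-span end rotations at P and Q under the given loads:
  at P: triangular load, peak 24: w₀L³/(45EI) = 34.13/EI
  at Q: triangular load, peak 24: 7w₀L³/(360EI) = 29.87/EI
  at P: point load 127 at a = 0.67: Pab(L + b)/(6LEI) = 86.54/EI
  at Q: point load 127 at a = 0.67: Pab(L + a)/(6LEI) = 55.14/EI
  θ_P0 = 120.7/EI,  θ_Q0 = 85/EI
Flexibility coefficients: a unit moment at one end gives L/(3EI) there and L/(6EI) at the far end, so f₁₁ = f₂₂ = 1.333/EI and f₁₂ = f₂₁ = 0.6667/EI.
Compatibility — zero rotation at each built-in end:
  1.333 M_P + 0.6667 M_Q = 120.7
  0.6667 M_P + 1.333 M_Q = 85
Solving the pair gives M_P = 78.17 kN·m and M_Q = 24.67 kN·m (hogging).

M_Q = 24.67 kN·m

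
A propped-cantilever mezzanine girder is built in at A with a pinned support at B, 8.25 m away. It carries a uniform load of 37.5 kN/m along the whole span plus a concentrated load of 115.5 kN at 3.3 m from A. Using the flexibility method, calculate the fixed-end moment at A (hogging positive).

M_A = 502 kN·m

Take the reaction at B as the redundant and release it; the primary structure is a cantilever fixed at A.
Primary-structure tip deflection at B by superposition:
  UDL 37.5: wL⁴/(8EI) = 21715/EI
  point load 115.5 at a = 3.3: Pa²(3L − a)/(6EI) = 4497/EI
  δ_0 = 26211/EI
Tip deflection under a unit load at B: L³/(3EI) = 187.2/EI.
Compatibility at B: δ_0 − R_B·δ_{BB} = 0, so R_B = 26211/187.2 = 140 kN.
Moment equilibrium about A: M_A = Σ(load moments about A) − R_B·L = 1657 − 140×8.25 = 502 kN·m.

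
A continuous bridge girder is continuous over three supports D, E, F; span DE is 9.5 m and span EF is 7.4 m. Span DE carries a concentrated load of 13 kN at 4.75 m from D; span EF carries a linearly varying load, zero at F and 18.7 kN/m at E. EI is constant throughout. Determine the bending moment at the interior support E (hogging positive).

M_E = 42.91 kN·m

Take M_E as the redundant. Released structure: two simple spans DE and EF with a hinge at E.
Discontinuity in slope at E on the released structure — sum the simple-span end rotations:
  span DE: point load 13 at a = 4.75: Pab(L + a)/(6LEI) = 73.33/EI
  span EF: triangular load, peak 18.7: w₀L³/(45EI) = 168.4/EI
  relative rotation θ_0 = (73.33 + 168.4)/EI = 241.7/EI
A unit hogging moment at E produces rotation L₁/(3EI) + L₂/(3EI) = 5.633/EI.
Slope continuity at E: θ_0 = M_E·5.633/EI, so M_E = 241.7/5.633 = 42.91 kN·m (hogging).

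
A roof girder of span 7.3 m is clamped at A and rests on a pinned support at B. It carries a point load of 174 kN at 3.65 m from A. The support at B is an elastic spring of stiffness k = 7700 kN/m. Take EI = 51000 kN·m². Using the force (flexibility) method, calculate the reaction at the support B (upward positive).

R_B = 51.73 kN

Remove the prop at B; the released (primary) structure is a cantilever built in at A.
Deflection at B on the released cantilever, summing each load's contribution:
  point load 174 at a = 3.65: Pa²(3L − a)/(6EI) = 7051/EI
Tip deflection under a unit load at B: L³/(3EI) = 129.7/EI.
With EI = 51000 kN·m²: δ_0 = 0.13825 m and δ_{BB} = 0.002543 m/kN.
Compatibility — the spring shortens by R_B/k under the reaction it provides: δ_0 − R_B·δ_{BB} = R_B/k. With 1/k = 0.00013 m/kN, R_B = δ_0 / (δ_{BB} + 1/k) = 0.13825 / (0.002543 + 0.00013) = 51.73 kN.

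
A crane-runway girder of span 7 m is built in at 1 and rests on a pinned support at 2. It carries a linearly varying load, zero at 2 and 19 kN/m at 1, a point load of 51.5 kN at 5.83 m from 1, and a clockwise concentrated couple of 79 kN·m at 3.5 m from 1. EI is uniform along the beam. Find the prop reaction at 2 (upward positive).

R_2 = 64.7 kN

Choose R_2 as the redundant. The primary structure is the cantilever fixed at 1.
Free-end deflection of the primary structure under the applied loading (downward +):
  triangular load, peak 19 at the fixed end: w₀L⁴/(30EI) = 1521/EI
  point load 51.5 at a = 5.83: Pa²(3L − a)/(6EI) = 4426/EI
  clockwise couple 79 at a = 3.5: M₀a(2L − a)/(2EI) = 1452/EI
  δ_0 = 7398/EI
Tip deflection under a unit load at 2: L³/(3EI) = 114.3/EI.
The prop prevents deflection at 2: R_2 = δ_0/δ_{22} = 7398/114.3 = 64.7 kN.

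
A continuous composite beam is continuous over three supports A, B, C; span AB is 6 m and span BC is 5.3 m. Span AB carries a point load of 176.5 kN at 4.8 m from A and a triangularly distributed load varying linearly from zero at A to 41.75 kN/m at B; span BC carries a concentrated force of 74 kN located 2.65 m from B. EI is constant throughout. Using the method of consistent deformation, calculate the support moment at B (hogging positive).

Insert a hinge at B; M_B is the redundant, and each span becomes simply supported.
Rotations at B on the released spans (each span's end-slope, ×1/EI):
  span AB: point load 176.5 at a = 4.8: Pab(L + a)/(6LEI) = 305/EI
  span AB: triangular load, peak 41.75: w₀L³/(45EI) = 200.4/EI
  span BC: point load 74 at a = 2.65: Pab(L + b)/(6LEI) = 129.9/EI
  relative rotation θ_0 = (505.4 + 129.9)/EI = 635.3/EI
A unit hogging moment at B produces rotation L₁/(3EI) + L₂/(3EI) = 3.767/EI.
Compatibility: M_B·(L₁+L₂)/(3EI) = θ_0, giving M_B = 168.7 kN·m (hogging).

M_B = 168.7 kN·m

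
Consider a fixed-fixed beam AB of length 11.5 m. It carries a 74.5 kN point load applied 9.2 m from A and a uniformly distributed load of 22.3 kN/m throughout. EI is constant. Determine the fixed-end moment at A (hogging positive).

M_A = 273.2 kN·m

Release both end moments; the primary structure is a simply-supported span AB with redundants M_A and M_B.
On the primary (simply-supported) span, the end slopes from the loading are:
  at A: point load 74.5 at a = 9.2: Pab(L + b)/(6LEI) = 315.3/EI
  at B: point load 74.5 at a = 9.2: Pab(L + a)/(6LEI) = 472.9/EI
  at A: UDL 22.3: wL³/(24EI) = 1413/EI
  at B: UDL 22.3: wL³/(24EI) = 1413/EI
  θ_A0 = 1728/EI,  θ_B0 = 1886/EI
Flexibility coefficients: a unit moment at one end gives L/(3EI) there and L/(6EI) at the far end, so f₁₁ = f₂₂ = 3.833/EI and f₁₂ = f₂₁ = 1.917/EI.
Compatibility — zero rotation at each built-in end:
  3.833 M_A + 1.917 M_B = 1728
  1.917 M_A + 3.833 M_B = 1886
Solving the pair gives M_A = 273.2 kN·m and M_B = 355.4 kN·m (hogging).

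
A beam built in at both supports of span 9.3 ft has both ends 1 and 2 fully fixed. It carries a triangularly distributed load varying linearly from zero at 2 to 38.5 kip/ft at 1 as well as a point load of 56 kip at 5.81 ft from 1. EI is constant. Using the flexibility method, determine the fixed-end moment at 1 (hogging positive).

M_1 = 212.3 kip·ft

Release both end moments; the primary structure is a simply-supported span 12 with redundants M_1 and M_2.
Simple-span end rotations at 1 and 2 under the given loads:
  at 1: triangular load, peak 38.5: w₀L³/(45EI) = 688.2/EI
  at 2: triangular load, peak 38.5: 7w₀L³/(360EI) = 602.2/EI
  at 1: point load 56 at a = 5.81: Pab(L + b)/(6LEI) = 260.3/EI
  at 2: point load 56 at a = 5.81: Pab(L + a)/(6LEI) = 307.5/EI
  θ_10 = 948.4/EI,  θ_20 = 909.6/EI
Flexibility coefficients: a unit moment at one end gives L/(3EI) there and L/(6EI) at the far end, so f₁₁ = f₂₂ = 3.1/EI and f₁₂ = f₂₁ = 1.55/EI.
Compatibility — zero rotation at each built-in end:
  3.1 M_1 + 1.55 M_2 = 948.4
  1.55 M_1 + 3.1 M_2 = 909.6
Solving the pair gives M_1 = 212.3 kip·ft and M_2 = 187.3 kip·ft (hogging).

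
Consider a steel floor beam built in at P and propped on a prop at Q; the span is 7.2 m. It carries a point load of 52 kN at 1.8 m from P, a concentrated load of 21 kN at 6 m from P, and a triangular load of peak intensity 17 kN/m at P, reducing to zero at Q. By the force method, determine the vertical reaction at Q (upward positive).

Remove the prop at Q; the released (primary) structure is a cantilever built in at P.
Free-end deflection of the primary structure under the applied loading (downward +):
  point load 52 at a = 1.8: Pa²(3L − a)/(6EI) = 556/EI
  point load 21 at a = 6: Pa²(3L − a)/(6EI) = 1966/EI
  triangular load, peak 17 at the fixed end: w₀L⁴/(30EI) = 1523/EI
  δ_0 = 4044/EI
Flexibility coefficient — unit upward force at Q: δ_{QQ} = L³/(3EI) = 124.4/EI.
The prop prevents deflection at Q: R_Q = δ_0/δ_{QQ} = 4044/124.4 = 32.51 kN.

R_Q = 32.51 kN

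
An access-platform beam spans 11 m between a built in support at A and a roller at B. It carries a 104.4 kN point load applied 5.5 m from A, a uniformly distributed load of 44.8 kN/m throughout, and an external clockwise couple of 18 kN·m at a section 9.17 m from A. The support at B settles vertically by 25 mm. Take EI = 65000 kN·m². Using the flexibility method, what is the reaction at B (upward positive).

Release the roller at B. Primary structure: cantilever fixed at A.
Deflection at B on the released cantilever, summing each load's contribution:
  point load 104.4 at a = 5.5: Pa²(3L − a)/(6EI) = 14475/EI
  UDL 44.8: wL⁴/(8EI) = 81990/EI
  clockwise couple 18 at a = 9.17: M₀a(2L − a)/(2EI) = 1059/EI
  δ_0 = 97523/EI
Tip deflection under a unit load at B: L³/(3EI) = 443.7/EI.
With EI = 65000 kN·m²: δ_0 = 1.5004 m and δ_{BB} = 0.006826 m/kN.
Compatibility — the beam at B must follow the support down by 0.025 m: δ_0 − R_B·δ_{BB} = 0.025, so R_B = (1.5004 − 0.025)/0.006826 = 216.1 kN.

R_B = 216.1 kN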